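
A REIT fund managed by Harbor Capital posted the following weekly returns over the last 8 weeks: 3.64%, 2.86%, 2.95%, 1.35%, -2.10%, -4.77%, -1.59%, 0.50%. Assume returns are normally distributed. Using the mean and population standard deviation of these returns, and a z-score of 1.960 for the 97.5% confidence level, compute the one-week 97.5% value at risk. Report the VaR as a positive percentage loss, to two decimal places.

μ = (3.64 + 2.86 + 2.95 + 1.35 − 2.1 − 4.77 − 1.59 + 0.5) / 8 = 0.3550%
Σ(r − μ)² = (3.64 − 0.3550)² + (2.86 − 0.3550)² + … = 60.8870
σ = √[60.8870 / 8] = 2.7588%
VaR = −(μ − z·σ) = −(0.3550 − 1.960 × 2.7588) = −(-5.0522) = 5.0522%

5.05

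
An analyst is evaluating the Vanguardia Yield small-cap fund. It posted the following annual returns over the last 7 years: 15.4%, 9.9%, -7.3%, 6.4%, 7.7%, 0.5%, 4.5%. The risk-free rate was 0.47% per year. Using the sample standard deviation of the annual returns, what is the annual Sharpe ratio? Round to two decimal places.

r̄ = (15.4 + 9.9 − 7.3 + 6.4 + 7.7 + 0.5 + 4.5) / 7 = 5.3000%
Sample σ = √[Σ(r − r̄)² / 6] = √[312.5800 / 6] = √52.0967 = 7.2178%
Sharpe = (r̄ − rf) / σ = (5.3000 − 0.47) / 7.2178 = 4.8300 / 7.2178 = 0.6692

0.67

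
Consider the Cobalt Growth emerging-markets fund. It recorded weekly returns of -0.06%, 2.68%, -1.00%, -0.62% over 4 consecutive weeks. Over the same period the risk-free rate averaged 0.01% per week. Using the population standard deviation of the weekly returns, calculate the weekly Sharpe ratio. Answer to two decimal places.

0.17

r̄ = (-0.06 + 2.68 − 1 − 0.62) / 4 = 0.2500%
Σ(r − r̄)² = (-0.06 − 0.2500)² + (2.68 − 0.2500)² + (-1 − 0.2500)² + … = 8.3204
σ = √[8.3204 / 4] = 1.4423%
Sharpe = (r̄ − rf) / σ = (0.2500 − 0.01) / 1.4423 = 0.2400 / 1.4423 = 0.1664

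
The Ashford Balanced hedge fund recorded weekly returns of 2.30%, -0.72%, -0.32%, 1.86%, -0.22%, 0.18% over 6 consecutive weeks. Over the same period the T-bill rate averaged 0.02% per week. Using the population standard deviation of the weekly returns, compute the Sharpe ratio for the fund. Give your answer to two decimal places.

r̄ = (2.3 − 0.72 − 0.32 + 1.86 − 0.22 + 0.18) / 6 = 0.5133%
Σ(r − r̄)² = 7.8701; population σ = √(7.8701/6) = 1.1453%
Sharpe = (r̄ − rf) / σ = (0.5133 − 0.02) / 1.1453 = 0.4933 / 1.1453 = 0.4307

0.43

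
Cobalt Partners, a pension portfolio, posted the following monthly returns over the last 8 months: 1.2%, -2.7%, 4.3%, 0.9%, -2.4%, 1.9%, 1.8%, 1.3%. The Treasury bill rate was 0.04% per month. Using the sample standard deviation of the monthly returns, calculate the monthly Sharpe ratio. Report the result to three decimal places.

r̄ = (1.2 − 2.7 + 4.3 + 0.9 − 2.4 + 1.9 + 1.8 + 1.3) / 8 = 0.7875%
Sample σ = √[Σ(r − r̄)² / 7] = √[37.3688 / 7] = √5.3384 = 2.3105%
Sharpe = (r̄ − rf) / σ = (0.7875 − 0.04) / 2.3105 = 0.7475 / 2.3105 = 0.3235

0.324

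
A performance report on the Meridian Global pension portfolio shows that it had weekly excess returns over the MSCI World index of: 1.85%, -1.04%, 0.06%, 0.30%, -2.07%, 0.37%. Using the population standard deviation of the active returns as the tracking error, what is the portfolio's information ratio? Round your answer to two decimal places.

Mean return r̄ = -0.530 / 6 = -0.0883%
Σ(r − r̄)² = (1.85 − (-0.0883))² + (-1.04 − (-0.0883))² + … = 8.9727
population σ = √(8.9727 / 6) = √1.4955 = 1.2229%
IR = r̄ / tracking error = -0.0883 / 1.2229 = -0.0722

-0.07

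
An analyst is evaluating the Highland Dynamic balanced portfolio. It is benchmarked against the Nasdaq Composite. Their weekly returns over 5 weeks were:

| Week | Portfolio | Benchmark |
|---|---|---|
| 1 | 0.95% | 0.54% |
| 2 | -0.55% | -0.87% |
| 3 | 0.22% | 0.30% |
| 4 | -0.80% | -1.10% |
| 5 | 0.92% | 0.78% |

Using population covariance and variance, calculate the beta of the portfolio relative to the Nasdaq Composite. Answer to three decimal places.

r̄p = 0.1480%,  r̄m = -0.0700%
Cov = Σ(rp − r̄p)(rm − r̄m) / 5 = 0.5414
Var(rm) = Σ(rm − r̄m)² / 5 = 0.5865
β = Cov / Var = 0.5414 / 0.5865 = 0.9231

0.923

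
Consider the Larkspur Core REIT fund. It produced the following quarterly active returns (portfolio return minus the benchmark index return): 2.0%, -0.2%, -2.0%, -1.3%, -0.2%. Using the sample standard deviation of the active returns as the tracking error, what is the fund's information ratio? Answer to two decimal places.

r̄ = (2 − 0.2 − 2 − 1.3 − 0.2) / 5 = -1.70 / 5 = -0.3400%
Σ(r − r̄)² = (2 − (-0.3400))² + (-0.2 − (-0.3400))² + (-2 − (-0.3400))² + … = 9.1920
sample σ = √(9.1920 / 4) = √2.2980 = 1.5159%
IR = r̄ / tracking error = -0.3400 / 1.5159 = -0.2243

-0.22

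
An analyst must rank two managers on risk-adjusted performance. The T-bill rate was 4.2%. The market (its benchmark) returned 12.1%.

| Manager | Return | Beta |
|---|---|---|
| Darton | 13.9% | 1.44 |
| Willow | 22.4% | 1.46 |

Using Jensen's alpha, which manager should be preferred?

Darton: α = 13.9% − [4.2% + 1.44 × (12.1% − 4.2%)] = -1.676
Willow: α = 22.4% − [4.2% + 1.46 × (12.1% − 4.2%)] = 6.666
Highest: Willow (6.666).

Willow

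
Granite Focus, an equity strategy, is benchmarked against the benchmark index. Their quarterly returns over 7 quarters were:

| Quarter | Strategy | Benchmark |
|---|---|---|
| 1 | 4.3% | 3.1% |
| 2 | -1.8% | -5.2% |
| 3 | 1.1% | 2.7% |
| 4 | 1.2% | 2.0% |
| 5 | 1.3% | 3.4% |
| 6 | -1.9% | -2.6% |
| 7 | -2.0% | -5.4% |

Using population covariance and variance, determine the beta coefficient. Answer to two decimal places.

0.52

r̄p = 0.3143%,  r̄m = -0.2857%
Cov = Σ(rp − r̄p)(rm − r̄m) / 7 = 6.9784
Var(rm) = Σ(rm − r̄m)² / 7 = 13.5498
β = Cov / Var = 6.9784 / 13.5498 = 0.5150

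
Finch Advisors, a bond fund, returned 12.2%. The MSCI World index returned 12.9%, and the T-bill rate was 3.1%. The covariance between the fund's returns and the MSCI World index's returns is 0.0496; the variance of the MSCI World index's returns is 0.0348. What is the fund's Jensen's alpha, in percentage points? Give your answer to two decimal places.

β = Cov / Var = 0.0496 / 0.0348 = 1.4253
E[R] = Rf + β(Rm − Rf) = 3.1% + 1.4253 × (12.9% − 3.1%) = 17.0679%
α = Rp − E[R] = 12.2% − 17.0679% = -4.8679

-4.87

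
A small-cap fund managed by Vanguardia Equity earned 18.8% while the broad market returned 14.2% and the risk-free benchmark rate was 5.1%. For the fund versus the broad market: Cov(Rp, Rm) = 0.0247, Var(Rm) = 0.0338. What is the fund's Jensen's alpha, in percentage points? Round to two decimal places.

7.05

β = Cov / Var = 0.0247 / 0.0338 = 0.7308
E[R] = Rf + β(Rm − Rf) = 5.1% + 0.7308 × (14.2% − 5.1%) = 11.7503%
α = Rp − E[R] = 18.8% − 11.7503% = 7.0497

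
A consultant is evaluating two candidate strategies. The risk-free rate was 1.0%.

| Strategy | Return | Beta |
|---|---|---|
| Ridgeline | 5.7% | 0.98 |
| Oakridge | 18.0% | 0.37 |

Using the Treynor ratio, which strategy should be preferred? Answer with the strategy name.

Oakridge

Ridgeline: Treynor = (5.7% − 1.0%) / 0.98 = 4.796
Oakridge: Treynor = (18.0% − 1.0%) / 0.37 = 45.946
Highest: Oakridge (45.946).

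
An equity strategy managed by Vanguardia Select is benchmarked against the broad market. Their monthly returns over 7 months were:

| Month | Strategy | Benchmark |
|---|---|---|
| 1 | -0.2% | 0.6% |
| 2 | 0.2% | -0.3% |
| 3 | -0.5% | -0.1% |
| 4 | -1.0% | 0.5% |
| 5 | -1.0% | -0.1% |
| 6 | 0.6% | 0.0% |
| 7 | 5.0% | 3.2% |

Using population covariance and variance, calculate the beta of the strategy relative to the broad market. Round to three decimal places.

1.550

r̄p = 0.4429%,  r̄m = 0.5429%
Cov = Σ(rp − r̄p)(rm − r̄m) / 7 = 1.9696
Var(rm) = Σ(rm − r̄m)² / 7 = 1.2710
β = Cov / Var = 1.9696 / 1.2710 = 1.5496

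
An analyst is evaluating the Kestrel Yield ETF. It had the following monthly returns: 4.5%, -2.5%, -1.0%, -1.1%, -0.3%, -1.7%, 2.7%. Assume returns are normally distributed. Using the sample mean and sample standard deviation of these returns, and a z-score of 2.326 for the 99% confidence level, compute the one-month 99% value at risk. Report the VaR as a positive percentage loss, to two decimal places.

5.84

r̄ = (4.5 − 2.5 − 1 − 1.1 − 0.3 − 1.7 + 2.7) / 7 = 0.0857%
Σ(r − r̄)² = (4.5 − 0.0857)² + (-2.5 − 0.0857)² + (-1 − 0.0857)² + … = 38.9286
sample σ = √(38.9286 / 6) = √6.4881 = 2.5472%
VaR = −(r̄ − z·σ) = −(0.0857 − 2.326 × 2.5472) = −(-5.8391) = 5.8391%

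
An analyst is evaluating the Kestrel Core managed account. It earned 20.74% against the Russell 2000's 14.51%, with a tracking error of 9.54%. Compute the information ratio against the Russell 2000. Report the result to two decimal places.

IR = (Rp − Rb) / TE = (20.74% − 14.51%) / 9.54% = 6.23% / 9.54% = 0.6530

0.65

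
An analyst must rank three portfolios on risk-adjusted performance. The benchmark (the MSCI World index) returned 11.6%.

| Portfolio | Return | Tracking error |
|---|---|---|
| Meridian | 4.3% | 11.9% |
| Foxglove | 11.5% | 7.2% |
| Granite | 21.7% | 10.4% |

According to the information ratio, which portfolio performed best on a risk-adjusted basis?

Granite

Meridian: IR = (4.3% − 11.6%) / 11.9% = -0.613
Foxglove: IR = (11.5% − 11.6%) / 7.2% = -0.014
Granite: IR = (21.7% − 11.6%) / 10.4% = 0.971
Highest: Granite (0.971).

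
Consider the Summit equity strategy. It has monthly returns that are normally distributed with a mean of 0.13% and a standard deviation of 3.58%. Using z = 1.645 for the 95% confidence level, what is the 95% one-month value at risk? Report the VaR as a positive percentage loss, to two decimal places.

VaR (as % loss) = −(μ − z·σ) = −(0.13% − 1.645 × 3.58%) = −(-5.7591%) = 5.7591%

5.76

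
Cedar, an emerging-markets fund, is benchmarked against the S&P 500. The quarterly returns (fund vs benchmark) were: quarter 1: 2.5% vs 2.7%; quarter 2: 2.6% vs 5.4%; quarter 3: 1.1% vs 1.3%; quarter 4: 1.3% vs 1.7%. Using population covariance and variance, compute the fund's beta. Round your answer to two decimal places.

0.35

r̄p = 1.8750%,  r̄m = 2.7750%
Cov = Σ(rp − r̄p)(rm − r̄m) / 4 = 0.9044
Var(rm) = Σ(rm − r̄m)² / 4 = 2.5569
β = Cov / Var = 0.9044 / 2.5569 = 0.3537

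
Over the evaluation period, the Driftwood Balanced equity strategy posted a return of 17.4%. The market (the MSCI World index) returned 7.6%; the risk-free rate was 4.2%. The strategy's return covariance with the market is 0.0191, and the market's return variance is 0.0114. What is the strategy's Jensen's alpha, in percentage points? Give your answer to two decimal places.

β = Cov / Var = 0.0191 / 0.0114 = 1.6754
E[R] = Rf + β(Rm − Rf) = 4.2% + 1.6754 × (7.6% − 4.2%) = 9.8964%
α = Rp − E[R] = 17.4% − 9.8964% = 7.5036

7.50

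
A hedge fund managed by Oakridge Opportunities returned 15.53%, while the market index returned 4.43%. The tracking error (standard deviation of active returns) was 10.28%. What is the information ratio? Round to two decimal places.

1.08

IR = (Rp − Rb) / TE = (15.53% − 4.43%) / 10.28% = 11.10% / 10.28% = 1.0798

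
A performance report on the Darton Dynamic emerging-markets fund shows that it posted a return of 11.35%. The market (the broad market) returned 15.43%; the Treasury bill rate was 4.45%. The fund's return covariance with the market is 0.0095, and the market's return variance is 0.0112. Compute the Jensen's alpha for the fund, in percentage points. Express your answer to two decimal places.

-2.41

β = Cov / Var = 0.0095 / 0.0112 = 0.8482
E[R] = Rf + β(Rm − Rf) = 4.45% + 0.8482 × (15.43% − 4.45%) = 13.7632%
α = Rp − E[R] = 11.35% − 13.7632% = -2.4132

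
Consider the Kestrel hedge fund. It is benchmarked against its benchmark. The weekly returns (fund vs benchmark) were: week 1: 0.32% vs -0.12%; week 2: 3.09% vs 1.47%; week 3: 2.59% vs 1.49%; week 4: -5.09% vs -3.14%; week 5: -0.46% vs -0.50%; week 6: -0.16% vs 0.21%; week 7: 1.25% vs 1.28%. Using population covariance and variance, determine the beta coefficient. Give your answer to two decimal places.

r̄p = 0.2200%,  r̄m = 0.0986%
Cov = Σ(rp − r̄p)(rm − r̄m) / 7 = 3.7129
Var(rm) = Σ(rm − r̄m)² / 7 = 2.3028
β = Cov / Var = 3.7129 / 2.3028 = 1.6123

1.61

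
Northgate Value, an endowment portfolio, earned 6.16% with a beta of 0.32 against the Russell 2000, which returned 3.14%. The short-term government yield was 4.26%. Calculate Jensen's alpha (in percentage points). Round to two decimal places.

CAPM expected return = Rf + β(Rm − Rf) = 4.26% + 0.32 × (3.14% − 4.26%) = 4.26 + 0.32 × -1.12 = 3.9016%
Jensen's α = Rp − E[R] = 6.16% − 3.9016% = 2.2584

2.26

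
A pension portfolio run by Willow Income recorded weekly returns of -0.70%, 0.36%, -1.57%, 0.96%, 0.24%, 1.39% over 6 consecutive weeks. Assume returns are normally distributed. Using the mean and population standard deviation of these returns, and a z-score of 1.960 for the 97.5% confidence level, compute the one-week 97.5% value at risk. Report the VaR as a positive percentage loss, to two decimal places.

r̄ = (-0.7 + 0.36 − 1.57 + 0.96 + 0.24 + 1.39) / 6 = 0.680 / 6 = 0.1133%
Σ(r − r̄)² = 5.9187; population σ = √(5.9187/6) = 0.9932%
VaR = −(r̄ − z·σ) = −(0.1133 − 1.960 × 0.9932) = −(-1.8334) = 1.8334%

1.83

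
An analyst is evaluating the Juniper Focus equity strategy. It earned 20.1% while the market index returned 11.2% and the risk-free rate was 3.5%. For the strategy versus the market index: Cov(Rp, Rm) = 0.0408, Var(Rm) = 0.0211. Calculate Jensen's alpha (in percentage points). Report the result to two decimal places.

1.71

β = Cov / Var = 0.0408 / 0.0211 = 1.9336
E[R] = Rf + β(Rm − Rf) = 3.5% + 1.9336 × (11.2% − 3.5%) = 18.3887%
α = Rp − E[R] = 20.1% − 18.3887% = 1.7113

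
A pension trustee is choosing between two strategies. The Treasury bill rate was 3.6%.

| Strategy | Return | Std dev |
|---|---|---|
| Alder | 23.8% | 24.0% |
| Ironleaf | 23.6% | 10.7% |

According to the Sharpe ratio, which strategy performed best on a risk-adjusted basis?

Ironleaf

Alder: Sharpe ratio = (23.8% − 3.6%) / 24.0% = 0.842
Ironleaf: Sharpe ratio = (23.6% − 3.6%) / 10.7% = 1.869
Highest: Ironleaf (1.869).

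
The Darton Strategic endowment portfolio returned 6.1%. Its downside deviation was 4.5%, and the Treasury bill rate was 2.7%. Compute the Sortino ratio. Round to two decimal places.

Sortino = (Rp − Rf) / σd = (6.1% − 2.7%) / 4.5% = 3.40% / 4.5% = 0.7556

0.76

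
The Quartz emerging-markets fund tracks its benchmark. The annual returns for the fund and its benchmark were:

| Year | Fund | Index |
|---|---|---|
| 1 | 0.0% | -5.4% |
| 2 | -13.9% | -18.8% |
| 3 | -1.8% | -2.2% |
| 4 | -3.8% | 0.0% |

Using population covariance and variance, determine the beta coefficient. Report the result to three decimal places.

0.641

r̄p = -4.8750%,  r̄m = -6.6000%
Cov = Σ(rp − r̄p)(rm − r̄m) / 4 = 34.1450
Var(rm) = Σ(rm − r̄m)² / 4 = 53.3000
β = Cov / Var = 34.1450 / 53.3000 = 0.6406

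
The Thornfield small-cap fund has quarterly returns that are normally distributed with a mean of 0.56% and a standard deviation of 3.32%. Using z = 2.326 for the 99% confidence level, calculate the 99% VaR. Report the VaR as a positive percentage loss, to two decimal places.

VaR (as % loss) = −(μ − z·σ) = −(0.56% − 2.326 × 3.32%) = −(-7.16232%) = 7.16232%

7.16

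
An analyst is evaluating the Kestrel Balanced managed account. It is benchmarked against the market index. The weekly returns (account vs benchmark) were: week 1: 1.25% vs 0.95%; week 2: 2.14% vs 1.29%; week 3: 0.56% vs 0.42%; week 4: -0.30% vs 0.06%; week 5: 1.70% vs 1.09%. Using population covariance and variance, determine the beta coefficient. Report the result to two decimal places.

1.88

r̄p = 1.0700%,  r̄m = 0.7620%
Cov = Σ(rp − r̄p)(rm − r̄m) / 5 = 0.3883
Var(rm) = Σ(rm − r̄m)² / 5 = 0.2063
β = Cov / Var = 0.3883 / 0.2063 = 1.8822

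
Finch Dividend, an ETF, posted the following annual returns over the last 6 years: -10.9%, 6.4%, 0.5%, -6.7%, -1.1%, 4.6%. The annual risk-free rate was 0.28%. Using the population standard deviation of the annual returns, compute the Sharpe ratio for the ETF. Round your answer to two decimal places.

r̄ = (-10.9 + 6.4 + 0.5 − 6.7 − 1.1 + 4.6) / 6 = -7.20 / 6 = -1.2000%
Population std dev = √[218.6400 / 6] = 6.0366%
Sharpe = (r̄ − rf) / σ = (-1.2000 − 0.28) / 6.0366 = -1.4800 / 6.0366 = -0.2452

-0.25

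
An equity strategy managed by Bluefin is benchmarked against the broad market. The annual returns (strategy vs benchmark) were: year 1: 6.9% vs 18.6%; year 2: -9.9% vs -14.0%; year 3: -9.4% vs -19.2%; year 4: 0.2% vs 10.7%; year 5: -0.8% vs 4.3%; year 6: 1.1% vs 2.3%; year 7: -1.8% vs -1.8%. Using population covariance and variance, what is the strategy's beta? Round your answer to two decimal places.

r̄p = -1.9571%,  r̄m = 0.1286%
Cov = Σ(rp − r̄p)(rm − r̄m) / 7 = 64.8073
Var(rm) = Σ(rm − r̄m)² / 7 = 150.2849
β = Cov / Var = 64.8073 / 150.2849 = 0.4312

0.43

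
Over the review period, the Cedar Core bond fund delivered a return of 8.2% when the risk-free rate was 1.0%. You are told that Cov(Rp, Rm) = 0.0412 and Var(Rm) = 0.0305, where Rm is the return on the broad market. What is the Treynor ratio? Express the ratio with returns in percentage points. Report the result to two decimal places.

5.33

β = Cov / Var = 0.0412 / 0.0305 = 1.3508
Treynor = (Rp − Rf) / β = (8.2% − 1.0%) / 1.3508 = 7.20 / 1.3508 = 5.3302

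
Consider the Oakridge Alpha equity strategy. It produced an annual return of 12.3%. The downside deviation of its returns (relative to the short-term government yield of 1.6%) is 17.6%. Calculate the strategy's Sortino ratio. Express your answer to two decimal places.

0.61

Sortino = (Rp − Rf) / σd = (12.3% − 1.6%) / 17.6% = 10.70% / 17.6% = 0.6080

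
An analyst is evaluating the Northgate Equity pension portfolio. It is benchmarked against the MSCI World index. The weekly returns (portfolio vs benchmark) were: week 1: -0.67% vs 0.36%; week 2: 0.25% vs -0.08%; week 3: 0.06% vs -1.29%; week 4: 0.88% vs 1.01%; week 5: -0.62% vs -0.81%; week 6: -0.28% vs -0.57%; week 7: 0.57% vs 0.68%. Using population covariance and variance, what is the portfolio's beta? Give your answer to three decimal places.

0.386

r̄p = 0.0271%,  r̄m = -0.1000%
Cov = Σ(rp − r̄p)(rm − r̄m) / 7 = 0.2312
Var(rm) = Σ(rm − r̄m)² / 7 = 0.5991
β = Cov / Var = 0.2312 / 0.5991 = 0.3859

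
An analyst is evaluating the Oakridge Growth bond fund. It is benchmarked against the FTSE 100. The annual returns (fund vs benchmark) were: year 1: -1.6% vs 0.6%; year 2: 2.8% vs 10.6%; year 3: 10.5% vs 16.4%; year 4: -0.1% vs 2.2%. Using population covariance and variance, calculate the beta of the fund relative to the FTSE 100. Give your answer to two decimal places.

r̄p = 2.9000%,  r̄m = 7.4500%
Cov = Σ(rp − r̄p)(rm − r̄m) / 4 = 28.5700
Var(rm) = Σ(rm − r̄m)² / 4 = 41.1275
β = Cov / Var = 28.5700 / 41.1275 = 0.6947

0.69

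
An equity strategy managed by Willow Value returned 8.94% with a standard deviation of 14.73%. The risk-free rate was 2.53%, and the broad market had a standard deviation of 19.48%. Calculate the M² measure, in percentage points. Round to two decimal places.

11.01

Sharpe = (Rp − Rf) / σp = (8.94% − 2.53%) / 14.73% = 0.4352
M² = Rf + Sharpe × σm = 2.53% + 0.4352 × 19.48% = 11.0077%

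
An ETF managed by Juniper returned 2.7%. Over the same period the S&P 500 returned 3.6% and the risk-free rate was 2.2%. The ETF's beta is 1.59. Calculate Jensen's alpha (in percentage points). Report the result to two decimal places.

CAPM expected return = Rf + β(Rm − Rf) = 2.2% + 1.59 × (3.6% − 2.2%) = 2.2 + 1.59 × 1.40 = 4.4260%
Jensen's α = Rp − E[R] = 2.7% − 4.4260% = -1.7260

-1.73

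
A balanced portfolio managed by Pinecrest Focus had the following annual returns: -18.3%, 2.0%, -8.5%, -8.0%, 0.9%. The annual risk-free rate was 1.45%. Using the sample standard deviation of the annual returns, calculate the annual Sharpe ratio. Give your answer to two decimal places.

-0.95

r̄ = (-18.3 + 2 − 8.5 − 8 + 0.9) / 5 = -31.90 / 5 = -6.3800%
Sample σ = √[Σ(r − r̄)² / 4] = √[272.4280 / 4] = √68.1070 = 8.2527%
Sharpe = (r̄ − rf) / σ = (-6.3800 − 1.45) / 8.2527 = -7.8300 / 8.2527 = -0.9488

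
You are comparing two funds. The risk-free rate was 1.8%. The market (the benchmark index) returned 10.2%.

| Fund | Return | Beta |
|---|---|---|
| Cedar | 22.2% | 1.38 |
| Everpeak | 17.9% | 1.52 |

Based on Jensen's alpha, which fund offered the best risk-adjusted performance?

Cedar

Cedar: α = 22.2% − [1.8% + 1.38 × (10.2% − 1.8%)] = 8.808
Everpeak: α = 17.9% − [1.8% + 1.52 × (10.2% − 1.8%)] = 3.332
Highest: Cedar (8.808).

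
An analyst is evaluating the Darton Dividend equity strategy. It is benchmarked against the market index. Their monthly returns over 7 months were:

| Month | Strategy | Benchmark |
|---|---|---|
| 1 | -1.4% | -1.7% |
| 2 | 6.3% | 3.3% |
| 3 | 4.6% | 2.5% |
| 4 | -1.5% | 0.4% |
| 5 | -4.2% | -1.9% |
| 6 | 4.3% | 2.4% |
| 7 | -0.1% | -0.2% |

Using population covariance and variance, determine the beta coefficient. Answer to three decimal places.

r̄p = 1.1429%,  r̄m = 0.6857%
Cov = Σ(rp − r̄p)(rm − r̄m) / 7 = 6.7006
Var(rm) = Σ(rm − r̄m)² / 7 = 3.7584
β = Cov / Var = 6.7006 / 3.7584 = 1.7828

1.783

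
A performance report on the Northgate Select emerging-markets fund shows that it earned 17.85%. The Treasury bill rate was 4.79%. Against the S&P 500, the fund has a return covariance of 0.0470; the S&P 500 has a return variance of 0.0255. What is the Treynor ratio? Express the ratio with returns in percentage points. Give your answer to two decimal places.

7.09

β = Cov / Var = 0.0470 / 0.0255 = 1.8431
Treynor = (Rp − Rf) / β = (17.85% − 4.79%) / 1.8431 = 13.06 / 1.8431 = 7.0859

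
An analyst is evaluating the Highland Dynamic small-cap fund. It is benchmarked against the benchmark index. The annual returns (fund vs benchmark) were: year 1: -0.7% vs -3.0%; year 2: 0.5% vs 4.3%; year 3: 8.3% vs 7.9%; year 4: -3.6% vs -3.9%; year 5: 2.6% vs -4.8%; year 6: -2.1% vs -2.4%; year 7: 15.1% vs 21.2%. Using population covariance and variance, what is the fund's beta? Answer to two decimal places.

r̄p = 2.8714%,  r̄m = 2.7571%
Cov = Σ(rp − r̄p)(rm − r̄m) / 7 = 48.7316
Var(rm) = Σ(rm − r̄m)² / 7 = 75.7339
β = Cov / Var = 48.7316 / 75.7339 = 0.6435

0.64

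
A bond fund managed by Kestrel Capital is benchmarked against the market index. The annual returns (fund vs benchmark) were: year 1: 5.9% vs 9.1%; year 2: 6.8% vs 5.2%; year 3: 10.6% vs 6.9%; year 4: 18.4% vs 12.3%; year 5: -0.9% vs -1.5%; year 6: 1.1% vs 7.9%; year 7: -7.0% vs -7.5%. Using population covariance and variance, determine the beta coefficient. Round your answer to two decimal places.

r̄p = 4.9857%,  r̄m = 4.6286%
Cov = Σ(rp − r̄p)(rm − r̄m) / 7 = 41.3590
Var(rm) = Σ(rm − r̄m)² / 7 = 39.9563
β = Cov / Var = 41.3590 / 39.9563 = 1.0351

1.04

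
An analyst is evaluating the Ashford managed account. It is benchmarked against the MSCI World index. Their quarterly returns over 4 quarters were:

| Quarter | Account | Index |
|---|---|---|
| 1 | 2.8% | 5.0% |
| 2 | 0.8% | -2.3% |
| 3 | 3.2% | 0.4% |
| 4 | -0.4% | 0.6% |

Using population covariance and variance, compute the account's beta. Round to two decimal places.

0.27

r̄p = 1.6000%,  r̄m = 0.9250%
Cov = Σ(rp − r̄p)(rm − r̄m) / 4 = 1.8200
Var(rm) = Σ(rm − r̄m)² / 4 = 6.8469
β = Cov / Var = 1.8200 / 6.8469 = 0.2658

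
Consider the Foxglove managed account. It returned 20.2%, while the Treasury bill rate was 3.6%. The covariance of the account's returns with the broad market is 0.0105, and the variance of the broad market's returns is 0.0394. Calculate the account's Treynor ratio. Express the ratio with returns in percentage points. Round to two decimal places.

β = Cov / Var = 0.0105 / 0.0394 = 0.2665
Treynor = (Rp − Rf) / β = (20.2% − 3.6%) / 0.2665 = 16.60 / 0.2665 = 62.2889

62.29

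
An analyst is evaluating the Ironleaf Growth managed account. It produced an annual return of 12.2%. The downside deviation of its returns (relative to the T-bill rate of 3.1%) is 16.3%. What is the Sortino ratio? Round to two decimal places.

Sortino = (Rp − Rf) / σd = (12.2% − 3.1%) / 16.3% = 9.10% / 16.3% = 0.5583

0.56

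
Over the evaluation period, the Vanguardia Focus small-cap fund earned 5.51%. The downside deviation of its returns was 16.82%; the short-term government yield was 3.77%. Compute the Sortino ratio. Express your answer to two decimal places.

Sortino = (Rp − Rf) / σd = (5.51% − 3.77%) / 16.82% = 1.74% / 16.82% = 0.1034

0.10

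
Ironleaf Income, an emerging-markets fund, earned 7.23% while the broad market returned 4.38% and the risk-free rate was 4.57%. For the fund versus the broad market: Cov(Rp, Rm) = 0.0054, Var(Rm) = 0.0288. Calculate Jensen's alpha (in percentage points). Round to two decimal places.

2.70

β = Cov / Var = 0.0054 / 0.0288 = 0.1875
E[R] = Rf + β(Rm − Rf) = 4.57% + 0.1875 × (4.38% − 4.57%) = 4.5344%
α = Rp − E[R] = 7.23% − 4.5344% = 2.6956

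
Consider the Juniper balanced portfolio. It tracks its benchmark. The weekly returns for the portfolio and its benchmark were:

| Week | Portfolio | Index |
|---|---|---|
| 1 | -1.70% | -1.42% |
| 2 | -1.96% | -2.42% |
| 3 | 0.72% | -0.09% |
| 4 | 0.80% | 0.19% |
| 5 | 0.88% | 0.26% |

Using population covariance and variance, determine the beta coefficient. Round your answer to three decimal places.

r̄p = -0.2520%,  r̄m = -0.6960%
Cov = Σ(rp − r̄p)(rm − r̄m) / 5 = 1.3192
Var(rm) = Σ(rm − r̄m)² / 5 = 1.1125
β = Cov / Var = 1.3192 / 1.1125 = 1.1858

1.186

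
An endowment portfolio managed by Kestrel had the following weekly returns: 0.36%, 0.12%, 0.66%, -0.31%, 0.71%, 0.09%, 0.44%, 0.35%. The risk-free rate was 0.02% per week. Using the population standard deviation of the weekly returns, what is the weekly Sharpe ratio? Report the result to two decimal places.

0.91

r̄ = (0.36 + 0.12 + 0.66 − 0.31 + 0.71 + 0.09 + 0.44 + 0.35) / 8 = 2.420 / 8 = 0.3025%
Σ(r − r̄)² = (0.36 − 0.3025)² + (0.12 − 0.3025)² + (0.66 − 0.3025)² + … = 0.7720
population σ = √(0.7720 / 8) = √0.0965 = 0.3106%
Sharpe = (r̄ − rf) / σ = (0.3025 − 0.02) / 0.3106 = 0.2825 / 0.3106 = 0.9095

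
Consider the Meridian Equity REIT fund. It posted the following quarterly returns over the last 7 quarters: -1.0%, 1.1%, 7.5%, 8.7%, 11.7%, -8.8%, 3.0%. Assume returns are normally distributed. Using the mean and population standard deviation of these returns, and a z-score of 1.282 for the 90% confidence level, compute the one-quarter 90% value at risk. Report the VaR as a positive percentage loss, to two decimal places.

r̄ = (-1 + 1.1 + 7.5 + 8.7 + 11.7 − 8.8 + 3) / 7 = 3.1714%
Population σ = √[Σ(r − r̄)² / 7] = √[287.0743 / 7] = √41.0106 = 6.4040%
VaR = −(r̄ − z·σ) = −(3.1714 − 1.282 × 6.4040) = −(-5.0385) = 5.0385%

5.04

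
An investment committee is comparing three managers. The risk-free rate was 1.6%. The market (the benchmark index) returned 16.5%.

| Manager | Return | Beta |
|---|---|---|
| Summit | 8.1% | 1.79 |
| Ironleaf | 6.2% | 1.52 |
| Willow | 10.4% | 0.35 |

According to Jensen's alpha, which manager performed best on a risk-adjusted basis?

Summit: α = 8.1% − [1.6% + 1.79 × (16.5% − 1.6%)] = -20.171
Ironleaf: α = 6.2% − [1.6% + 1.52 × (16.5% − 1.6%)] = -18.048
Willow: α = 10.4% − [1.6% + 0.35 × (16.5% − 1.6%)] = 3.585
Highest: Willow (3.585).

Willow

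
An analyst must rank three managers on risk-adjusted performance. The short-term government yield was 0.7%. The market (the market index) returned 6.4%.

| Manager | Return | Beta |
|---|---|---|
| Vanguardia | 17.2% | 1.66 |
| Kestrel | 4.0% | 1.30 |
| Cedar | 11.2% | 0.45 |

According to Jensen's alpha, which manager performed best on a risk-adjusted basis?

Cedar

Vanguardia: α = 17.2% − [0.7% + 1.66 × (6.4% − 0.7%)] = 7.038
Kestrel: α = 4.0% − [0.7% + 1.30 × (6.4% − 0.7%)] = -4.110
Cedar: α = 11.2% − [0.7% + 0.45 × (6.4% − 0.7%)] = 7.935
Highest: Cedar (7.935).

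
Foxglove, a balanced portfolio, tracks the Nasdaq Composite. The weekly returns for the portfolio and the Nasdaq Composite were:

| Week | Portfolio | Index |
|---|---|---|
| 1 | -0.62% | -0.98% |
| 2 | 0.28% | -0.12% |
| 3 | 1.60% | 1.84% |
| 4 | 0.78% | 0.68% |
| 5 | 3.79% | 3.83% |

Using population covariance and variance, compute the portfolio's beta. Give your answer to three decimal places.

0.890

r̄p = 1.1660%,  r̄m = 1.0500%
Cov = Σ(rp − r̄p)(rm − r̄m) / 5 = 2.4885
Var(rm) = Σ(rm − r̄m)² / 5 = 2.7958
β = Cov / Var = 2.4885 / 2.7958 = 0.8901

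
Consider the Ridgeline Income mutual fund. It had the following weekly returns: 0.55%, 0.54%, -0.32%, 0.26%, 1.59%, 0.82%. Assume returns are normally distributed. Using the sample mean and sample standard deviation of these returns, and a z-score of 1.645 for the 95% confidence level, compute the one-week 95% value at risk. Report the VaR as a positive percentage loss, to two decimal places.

0.47

r̄ = (0.55 + 0.54 − 0.32 + 0.26 + 1.59 + 0.82) / 6 = 0.5733%
Σ(r − r̄)² = (0.55 − 0.5733)² + (0.54 − 0.5733)² + … = 1.9923
sample σ = √(1.9923 / 5) = √0.3985 = 0.6313%
VaR = −(r̄ − z·σ) = −(0.5733 − 1.645 × 0.6313) = −(-0.4652) = 0.4652%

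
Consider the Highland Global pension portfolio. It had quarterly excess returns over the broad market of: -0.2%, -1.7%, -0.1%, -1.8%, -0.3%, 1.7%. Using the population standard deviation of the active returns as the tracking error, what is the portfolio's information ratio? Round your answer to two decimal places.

-0.34

Mean return μ = -2.40 / 6 = -0.4000%
Σ(r − μ)² = (-0.2 − (-0.4000))² + (-1.7 − (-0.4000))² + (-0.1 − (-0.4000))² + … = 8.2000
σ = √[8.2000 / 6] = 1.1690%
IR = μ / tracking error = -0.4000 / 1.1690 = -0.3422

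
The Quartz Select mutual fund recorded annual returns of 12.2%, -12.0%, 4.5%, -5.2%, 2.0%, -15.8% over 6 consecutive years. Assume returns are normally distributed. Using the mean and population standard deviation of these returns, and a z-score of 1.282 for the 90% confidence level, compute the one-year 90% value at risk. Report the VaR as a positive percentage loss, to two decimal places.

14.77

μ = (12.2 − 12 + 4.5 − 5.2 + 2 − 15.8) / 6 = -14.30 / 6 = -2.3833%
Population σ = √[Σ(r − μ)² / 6] = √[559.6883 / 6] = √93.2814 = 9.6582%
VaR = −(μ − z·σ) = −(-2.3833 − 1.282 × 9.6582) = −(-14.7651) = 14.7651%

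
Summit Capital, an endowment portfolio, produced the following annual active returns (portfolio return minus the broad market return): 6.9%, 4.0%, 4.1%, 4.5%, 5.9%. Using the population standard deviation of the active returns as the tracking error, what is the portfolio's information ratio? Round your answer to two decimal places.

4.47

r̄ = (6.9 + 4 + 4.1 + 4.5 + 5.9) / 5 = 25.40 / 5 = 5.0800%
Population σ = √[Σ(r − r̄)² / 5] = √[6.4480 / 5] = √1.2896 = 1.1356%
IR = r̄ / tracking error = 5.0800 / 1.1356 = 4.4734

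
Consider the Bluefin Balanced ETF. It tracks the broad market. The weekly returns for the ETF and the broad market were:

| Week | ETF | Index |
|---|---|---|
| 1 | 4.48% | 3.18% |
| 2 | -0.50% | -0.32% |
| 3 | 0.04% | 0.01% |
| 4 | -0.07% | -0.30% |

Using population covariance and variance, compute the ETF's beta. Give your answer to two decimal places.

r̄p = 0.9875%,  r̄m = 0.6425%
Cov = Σ(rp − r̄p)(rm − r̄m) / 4 = 2.9725
Var(rm) = Σ(rm − r̄m)² / 4 = 2.1634
β = Cov / Var = 2.9725 / 2.1634 = 1.3740

1.37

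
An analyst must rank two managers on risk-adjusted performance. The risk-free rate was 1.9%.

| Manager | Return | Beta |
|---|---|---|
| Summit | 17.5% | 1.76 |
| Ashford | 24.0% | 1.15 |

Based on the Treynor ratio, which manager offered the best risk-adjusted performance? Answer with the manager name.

Summit: Treynor = (17.5% − 1.9%) / 1.76 = 8.864
Ashford: Treynor = (24.0% − 1.9%) / 1.15 = 19.217
Highest: Ashford (19.217).

Ashford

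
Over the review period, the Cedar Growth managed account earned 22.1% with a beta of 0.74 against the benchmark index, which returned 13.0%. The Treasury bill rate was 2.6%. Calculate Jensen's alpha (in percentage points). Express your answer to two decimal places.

11.80

CAPM expected return = Rf + β(Rm − Rf) = 2.6% + 0.74 × (13.0% − 2.6%) = 2.6 + 0.74 × 10.40 = 10.2960%
Jensen's α = Rp − E[R] = 22.1% − 10.2960% = 11.8040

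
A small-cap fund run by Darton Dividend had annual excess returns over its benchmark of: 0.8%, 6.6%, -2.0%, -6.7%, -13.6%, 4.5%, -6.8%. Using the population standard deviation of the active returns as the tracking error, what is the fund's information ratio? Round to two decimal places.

-0.37

r̄ = (0.8 + 6.6 − 2 − 6.7 − 13.6 + 4.5 − 6.8) / 7 = -2.4571%
Population std dev = √[302.2771 / 7] = 6.5713%
IR = r̄ / tracking error = -2.4571 / 6.5713 = -0.3739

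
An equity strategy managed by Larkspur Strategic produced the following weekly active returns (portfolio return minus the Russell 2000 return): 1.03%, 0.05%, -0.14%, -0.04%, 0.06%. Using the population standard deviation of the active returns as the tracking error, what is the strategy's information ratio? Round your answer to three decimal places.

0.452

Mean return r̄ = 0.960 / 5 = 0.1920%
Population σ = √[Σ(r − r̄)² / 5] = √[0.9039 / 5] = √0.1808 = 0.4252%
IR = r̄ / tracking error = 0.1920 / 0.4252 = 0.4516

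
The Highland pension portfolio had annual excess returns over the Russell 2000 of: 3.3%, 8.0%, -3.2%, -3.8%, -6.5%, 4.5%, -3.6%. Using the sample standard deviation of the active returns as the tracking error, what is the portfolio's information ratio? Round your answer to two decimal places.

r̄ = (3.3 + 8 − 3.2 − 3.8 − 6.5 + 4.5 − 3.6) / 7 = -0.1857%
Sample σ = √[Σ(r − r̄)² / 6] = √[174.7886 / 6] = √29.1314 = 5.3974%
IR = r̄ / tracking error = -0.1857 / 5.3974 = -0.0344

-0.03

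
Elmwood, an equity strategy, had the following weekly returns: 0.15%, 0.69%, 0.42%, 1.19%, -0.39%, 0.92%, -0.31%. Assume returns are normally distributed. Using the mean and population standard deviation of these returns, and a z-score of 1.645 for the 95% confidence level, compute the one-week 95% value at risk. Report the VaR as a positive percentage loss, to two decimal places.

0.53

r̄ = (0.15 + 0.69 + 0.42 + 1.19 − 0.39 + 0.92 − 0.31) / 7 = 0.3814%
Σ(r − r̄)² = 2.1673; population σ = √(2.1673/7) = 0.5564%
VaR = −(r̄ − z·σ) = −(0.3814 − 1.645 × 0.5564) = −(-0.5339) = 0.5339%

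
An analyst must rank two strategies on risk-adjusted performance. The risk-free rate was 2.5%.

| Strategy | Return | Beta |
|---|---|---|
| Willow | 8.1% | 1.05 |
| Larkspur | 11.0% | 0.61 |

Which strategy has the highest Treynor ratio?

Larkspur

Willow: Treynor = (8.1% − 2.5%) / 1.05 = 5.333
Larkspur: Treynor = (11.0% − 2.5%) / 0.61 = 13.934
Highest: Larkspur (13.934).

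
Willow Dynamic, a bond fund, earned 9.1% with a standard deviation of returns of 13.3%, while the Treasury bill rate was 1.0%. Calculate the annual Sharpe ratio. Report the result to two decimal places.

Sharpe = (Rp − Rf) / σp = (9.1% − 1.0%) / 13.3% = 8.10% / 13.3% = 0.6090

0.61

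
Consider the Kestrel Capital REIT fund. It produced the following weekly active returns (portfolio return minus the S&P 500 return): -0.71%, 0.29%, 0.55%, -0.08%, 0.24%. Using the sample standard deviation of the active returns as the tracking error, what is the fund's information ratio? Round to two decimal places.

0.12

r̄ = (-0.71 + 0.29 + 0.55 − 0.08 + 0.24) / 5 = 0.0580%
Σ(r − r̄)² = 0.9379; sample σ = √(0.9379/4) = 0.4842%
IR = r̄ / tracking error = 0.0580 / 0.4842 = 0.1198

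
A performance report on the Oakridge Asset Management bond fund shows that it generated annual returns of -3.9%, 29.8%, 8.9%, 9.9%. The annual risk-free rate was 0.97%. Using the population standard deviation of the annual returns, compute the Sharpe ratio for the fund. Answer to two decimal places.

0.85

r̄ = (-3.9 + 29.8 + 8.9 + 9.9) / 4 = 11.1750%
Σ(r − r̄)² = (-3.9 − 11.1750)² + (29.8 − 11.1750)² + (8.9 − 11.1750)² + … = 580.9475
σ = √[580.9475 / 4] = 12.0514%
Sharpe = (r̄ − rf) / σ = (11.1750 − 0.97) / 12.0514 = 10.2050 / 12.0514 = 0.8468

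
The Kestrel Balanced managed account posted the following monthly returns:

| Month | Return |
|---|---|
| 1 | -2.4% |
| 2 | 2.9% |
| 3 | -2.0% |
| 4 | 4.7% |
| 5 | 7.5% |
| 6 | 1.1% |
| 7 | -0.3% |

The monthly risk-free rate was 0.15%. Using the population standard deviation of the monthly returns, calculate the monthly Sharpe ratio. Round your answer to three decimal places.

0.445

Mean return r̄ = 11.50 / 7 = 1.6429%
Σ(r − r̄)² = 78.9171; population σ = √(78.9171/7) = 3.3577%
Sharpe = (r̄ − rf) / σ = (1.6429 − 0.15) / 3.3577 = 1.4929 / 3.3577 = 0.4446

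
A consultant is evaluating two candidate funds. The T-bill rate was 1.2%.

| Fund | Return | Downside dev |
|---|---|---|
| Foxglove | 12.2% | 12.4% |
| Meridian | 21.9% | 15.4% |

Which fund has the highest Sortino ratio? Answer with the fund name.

Meridian

Foxglove: Sortino ratio = (12.2% − 1.2%) / 12.4% = 0.887
Meridian: Sortino ratio = (21.9% − 1.2%) / 15.4% = 1.344
Highest: Meridian (1.344).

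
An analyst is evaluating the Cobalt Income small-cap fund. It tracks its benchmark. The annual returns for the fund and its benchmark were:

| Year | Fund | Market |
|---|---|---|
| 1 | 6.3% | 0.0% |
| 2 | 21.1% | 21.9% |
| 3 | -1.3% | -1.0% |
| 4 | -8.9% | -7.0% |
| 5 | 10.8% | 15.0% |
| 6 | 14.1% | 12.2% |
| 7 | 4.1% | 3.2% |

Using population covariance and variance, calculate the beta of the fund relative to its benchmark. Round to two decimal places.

r̄p = 6.6000%,  r̄m = 6.3286%
Cov = Σ(rp − r̄p)(rm − r̄m) / 7 = 82.9214
Var(rm) = Σ(rm − r̄m)² / 7 = 90.4763
β = Cov / Var = 82.9214 / 90.4763 = 0.9165

0.92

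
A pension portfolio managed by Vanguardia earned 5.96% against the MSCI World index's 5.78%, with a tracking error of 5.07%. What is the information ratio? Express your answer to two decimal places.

IR = (Rp − Rb) / TE = (5.96% − 5.78%) / 5.07% = 0.18% / 5.07% = 0.0355

0.04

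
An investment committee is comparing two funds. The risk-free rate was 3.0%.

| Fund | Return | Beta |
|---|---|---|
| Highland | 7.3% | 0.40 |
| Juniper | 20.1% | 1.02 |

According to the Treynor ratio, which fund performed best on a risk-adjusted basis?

Juniper

Highland: Treynor = (7.3% − 3.0%) / 0.40 = 10.750
Juniper: Treynor = (20.1% − 3.0%) / 1.02 = 16.765
Highest: Juniper (16.765).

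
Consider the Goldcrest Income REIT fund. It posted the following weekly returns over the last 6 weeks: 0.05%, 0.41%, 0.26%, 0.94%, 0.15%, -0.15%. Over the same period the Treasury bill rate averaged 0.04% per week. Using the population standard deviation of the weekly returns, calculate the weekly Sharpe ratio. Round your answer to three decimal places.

r̄ = (0.05 + 0.41 + 0.26 + 0.94 + 0.15 − 0.15) / 6 = 0.2767%
Population std dev = √[0.7075 / 6] = 0.3434%
Sharpe = (r̄ − rf) / σ = (0.2767 − 0.04) / 0.3434 = 0.2367 / 0.3434 = 0.6893

0.689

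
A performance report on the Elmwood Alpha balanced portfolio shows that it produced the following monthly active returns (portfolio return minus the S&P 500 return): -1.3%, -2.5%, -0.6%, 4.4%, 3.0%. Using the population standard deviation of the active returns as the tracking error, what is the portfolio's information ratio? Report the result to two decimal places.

0.23

r̄ = (-1.3 − 2.5 − 0.6 + 4.4 + 3) / 5 = 3.00 / 5 = 0.6000%
Σ(r − r̄)² = (-1.3 − 0.6000)² + (-2.5 − 0.6000)² + (-0.6 − 0.6000)² + … = 34.8600
population σ = √(34.8600 / 5) = √6.9720 = 2.6405%
IR = r̄ / tracking error = 0.6000 / 2.6405 = 0.2272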